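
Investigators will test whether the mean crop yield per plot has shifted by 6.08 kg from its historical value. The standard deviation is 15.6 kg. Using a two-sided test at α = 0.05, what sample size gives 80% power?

n = 52

For a one-sample z-test, n = ((z_{α/2} + z_β)·σ/δ)².
z_{α/2} = 1.960 (two-sided α = 0.05); z_β = 0.842 (power 80% → β = 0.2).
n = (2.802 × 15.6 / 6.08)² = 51.69
Round up: n = 52.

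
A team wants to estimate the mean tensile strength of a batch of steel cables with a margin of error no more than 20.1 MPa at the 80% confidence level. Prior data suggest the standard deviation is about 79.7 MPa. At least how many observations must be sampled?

n = 26

For a mean, the margin of error is E = z·σ/√n, so n = (zσ/E)².
At 80% confidence, z = 1.282.
n = (1.282 × 79.7 / 20.1)² = 25.84
Round up: n = 26.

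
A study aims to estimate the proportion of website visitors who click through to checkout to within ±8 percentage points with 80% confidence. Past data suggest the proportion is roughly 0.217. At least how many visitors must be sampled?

44

For a proportion with margin E = 0.08 at 80% confidence, z = 1.282.
n = p̂(1−p̂)(z/E)² = 0.217 × 0.783 × (1.282/0.08)² = 43.63
Round up: n = 44.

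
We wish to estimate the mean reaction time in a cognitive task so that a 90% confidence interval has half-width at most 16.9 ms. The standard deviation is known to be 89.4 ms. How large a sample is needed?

For a mean, the margin of error is E = z·σ/√n, so n = (zσ/E)².
At 90% confidence, z = 1.645.
n = (1.645 × 89.4 / 16.9)² = 75.72
Round up: n = 76.

76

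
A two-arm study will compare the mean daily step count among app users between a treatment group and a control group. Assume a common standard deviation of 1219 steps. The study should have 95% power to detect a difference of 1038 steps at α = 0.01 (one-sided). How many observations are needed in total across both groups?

88 total

For two equal groups, n per group = 2·((z_α + z_β)·σ/δ)².
z_α = 2.326; z_β = 1.645 (power 95%).
n = 2 × (3.971 × 1219 / 1038)² = 2 × 21.75 = 43.50
Round up: n = 44 per group.
Total across both groups: 2 × 44 = 88.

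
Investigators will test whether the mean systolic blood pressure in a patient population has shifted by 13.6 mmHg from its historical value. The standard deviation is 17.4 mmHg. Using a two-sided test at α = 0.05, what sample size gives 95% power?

For a one-sample z-test, n = ((z_{α/2} + z_β)·σ/δ)².
z_{α/2} = 1.960 (two-sided α = 0.05); z_β = 1.645 (power 95% → β = 0.05).
n = (3.605 × 17.4 / 13.6)² = 21.27
Round up: n = 22.

22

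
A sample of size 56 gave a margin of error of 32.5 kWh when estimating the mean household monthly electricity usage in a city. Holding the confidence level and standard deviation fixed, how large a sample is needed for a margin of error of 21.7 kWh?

126

Margin of error scales as 1/√n, so n₂ = n₁·(E₁/E₂)².
n₂ = 56 × (32.5/21.7)² = 56 × 2.243 = 125.61
Round up: n₂ = 126.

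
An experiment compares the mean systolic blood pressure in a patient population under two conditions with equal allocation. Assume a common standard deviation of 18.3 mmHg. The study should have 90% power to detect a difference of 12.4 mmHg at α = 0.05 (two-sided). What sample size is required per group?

46 per group

For two equal groups, n per group = 2·((z_{α/2} + z_β)·σ/δ)².
z_{α/2} = 1.960; z_β = 1.282 (power 90%).
n = 2 × (3.242 × 18.3 / 12.4)² = 2 × 22.89 = 45.78
Round up: n = 46 per group.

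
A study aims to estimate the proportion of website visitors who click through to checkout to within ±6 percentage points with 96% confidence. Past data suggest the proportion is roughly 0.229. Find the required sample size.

207

For a proportion with margin E = 0.06 at 96% confidence, z = 2.054.
n = p̂(1−p̂)(z/E)² = 0.229 × 0.771 × (2.054/0.06)² = 206.91
Round up: n = 207.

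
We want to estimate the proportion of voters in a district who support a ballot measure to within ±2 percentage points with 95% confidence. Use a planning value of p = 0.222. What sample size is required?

n = 1659

For a proportion with margin E = 0.02 at 95% confidence, z = 1.960.
n = p̂(1−p̂)(z/E)² = 0.222 × 0.778 × (1.960/0.02)² = 1658.76
Round up: n = 1659.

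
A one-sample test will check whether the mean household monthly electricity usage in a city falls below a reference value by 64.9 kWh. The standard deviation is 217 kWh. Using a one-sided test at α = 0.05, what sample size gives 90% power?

For a one-sample z-test, n = ((z_α + z_β)·σ/δ)².
z_α = 1.645 (one-sided α = 0.05); z_β = 1.282 (power 90% → β = 0.1).
n = (2.927 × 217 / 64.9)² = 95.78
Round up: n = 96.

96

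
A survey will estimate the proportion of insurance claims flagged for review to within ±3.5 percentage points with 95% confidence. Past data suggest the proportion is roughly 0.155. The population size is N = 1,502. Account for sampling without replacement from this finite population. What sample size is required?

For a proportion with margin E = 0.035 at 95% confidence, z = 1.960.
n = p̂(1−p̂)(z/E)² = 0.155 × 0.845 × (1.960/0.035)² = 410.74 — call this n₀.
Finite-population correction with N = 1,502: n = n₀ / (1 + (n₀−1)/N) = 410.74 / 1.273 = 322.66
Round up: n = 323.

n = 323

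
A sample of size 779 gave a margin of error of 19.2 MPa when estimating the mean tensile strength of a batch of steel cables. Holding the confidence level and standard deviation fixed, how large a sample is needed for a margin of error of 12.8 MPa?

1753

Margin of error scales as 1/√n, so n₂ = n₁·(E₁/E₂)².
n₂ = 779 × (19.2/12.8)² = 779 × 2.25 = 1752.75
Round up: n₂ = 1753.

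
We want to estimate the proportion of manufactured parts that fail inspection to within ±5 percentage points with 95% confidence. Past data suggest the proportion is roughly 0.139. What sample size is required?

For a proportion with margin E = 0.05 at 95% confidence, z = 1.960.
n = p̂(1−p̂)(z/E)² = 0.139 × 0.861 × (1.960/0.05)² = 183.90
Round up: n = 184.

184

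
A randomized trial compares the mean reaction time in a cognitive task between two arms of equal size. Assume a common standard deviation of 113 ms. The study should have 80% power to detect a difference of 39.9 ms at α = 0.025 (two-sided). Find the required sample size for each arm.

For two equal groups, n per group = 2·((z_{α/2} + z_β)·σ/δ)².
z_{α/2} = 2.241; z_β = 0.842 (power 80%).
n = 2 × (3.083 × 113 / 39.9)² = 2 × 76.24 = 152.48
Round up: n = 153 per group.

153 per group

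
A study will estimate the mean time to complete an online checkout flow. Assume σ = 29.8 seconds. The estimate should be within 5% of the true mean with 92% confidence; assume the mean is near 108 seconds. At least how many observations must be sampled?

94

For a mean, the margin of error is E = z·σ/√n, so n = (zσ/E)².
At 92% confidence, z = 1.751.
E = 5% of 108 = 5.4 seconds.
n = (1.751 × 29.8 / 5.4)² = 93.37
Round up: n = 94.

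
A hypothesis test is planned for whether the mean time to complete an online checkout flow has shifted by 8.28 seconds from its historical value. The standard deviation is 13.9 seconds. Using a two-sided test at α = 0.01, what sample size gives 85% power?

n = 37

For a one-sample z-test, n = ((z_{α/2} + z_β)·σ/δ)².
z_{α/2} = 2.576 (two-sided α = 0.01); z_β = 1.036 (power 85% → β = 0.15).
n = (3.612 × 13.9 / 8.28)² = 36.77
Round up: n = 37.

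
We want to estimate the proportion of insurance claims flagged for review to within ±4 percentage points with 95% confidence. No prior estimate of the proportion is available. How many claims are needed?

For a proportion with margin E = 0.04 at 95% confidence, z = 1.960.
With no prior estimate, use p = 0.5, which maximizes p(1−p) at 0.25.
n = 0.25 × (z/E)² = 0.25 × (1.960/0.04)² = 600.25
Round up: n = 601.

601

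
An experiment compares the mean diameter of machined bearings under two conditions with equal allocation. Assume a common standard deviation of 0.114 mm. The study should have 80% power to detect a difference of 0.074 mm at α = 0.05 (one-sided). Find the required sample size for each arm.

30 per group

For two equal groups, n per group = 2·((z_α + z_β)·σ/δ)².
z_α = 1.645; z_β = 0.842 (power 80%).
n = 2 × (2.487 × 0.114 / 0.074)² = 2 × 14.68 = 29.36
Round up: n = 30 per group.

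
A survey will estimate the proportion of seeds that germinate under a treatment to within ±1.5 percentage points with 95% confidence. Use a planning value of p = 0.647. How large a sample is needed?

For a proportion with margin E = 0.015 at 95% confidence, z = 1.960.
n = p̂(1−p̂)(z/E)² = 0.647 × 0.353 × (1.960/0.015)² = 3899.50
Round up: n = 3900.

3900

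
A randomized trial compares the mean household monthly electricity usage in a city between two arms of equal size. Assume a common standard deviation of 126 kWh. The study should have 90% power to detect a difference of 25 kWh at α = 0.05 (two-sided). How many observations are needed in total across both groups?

1068 total

For two equal groups, n per group = 2·((z_{α/2} + z_β)·σ/δ)².
z_{α/2} = 1.960; z_β = 1.282 (power 90%).
n = 2 × (3.242 × 126 / 25)² = 2 × 266.99 = 533.98
Round up: n = 534 per group.
Total across both groups: 2 × 534 = 1068.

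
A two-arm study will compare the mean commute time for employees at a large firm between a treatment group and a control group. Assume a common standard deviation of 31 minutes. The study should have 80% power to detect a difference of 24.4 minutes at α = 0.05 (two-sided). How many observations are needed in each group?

For two equal groups, n per group = 2·((z_{α/2} + z_β)·σ/δ)².
z_{α/2} = 1.960; z_β = 0.842 (power 80%).
n = 2 × (2.802 × 31 / 24.4)² = 2 × 12.67 = 25.34
Round up: n = 26 per group.

26 per group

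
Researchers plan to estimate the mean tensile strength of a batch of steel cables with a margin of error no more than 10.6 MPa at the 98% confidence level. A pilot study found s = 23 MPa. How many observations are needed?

For a mean, the margin of error is E = z·σ/√n, so n = (zσ/E)².
At 98% confidence, z = 2.326.
n = (2.326 × 23 / 10.6)² = 25.47
Round up: n = 26.

26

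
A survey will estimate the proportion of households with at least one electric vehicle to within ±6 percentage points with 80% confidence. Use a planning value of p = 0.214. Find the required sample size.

77

For a proportion with margin E = 0.06 at 80% confidence, z = 1.282.
n = p̂(1−p̂)(z/E)² = 0.214 × 0.786 × (1.282/0.06)² = 76.79
Round up: n = 77.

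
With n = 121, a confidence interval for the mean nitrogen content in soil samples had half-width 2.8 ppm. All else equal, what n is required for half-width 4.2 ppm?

54

Margin of error scales as 1/√n, so n₂ = n₁·(E₁/E₂)².
n₂ = 121 × (2.8/4.2)² = 121 × 0.4444 = 53.77
Round up: n₂ = 54.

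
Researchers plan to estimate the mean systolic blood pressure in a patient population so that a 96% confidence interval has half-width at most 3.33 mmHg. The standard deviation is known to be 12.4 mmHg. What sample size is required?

For a mean, the margin of error is E = z·σ/√n, so n = (zσ/E)².
At 96% confidence, z = 2.054.
n = (2.054 × 12.4 / 3.33)² = 58.50
Round up: n = 59.

59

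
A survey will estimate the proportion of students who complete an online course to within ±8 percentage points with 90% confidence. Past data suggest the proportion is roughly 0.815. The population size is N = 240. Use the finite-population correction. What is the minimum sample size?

For a proportion with margin E = 0.08 at 90% confidence, z = 1.645.
n = p̂(1−p̂)(z/E)² = 0.815 × 0.185 × (1.645/0.08)² = 63.75 — call this n₀.
Finite-population correction with N = 240: n = n₀ / (1 + (n₀−1)/N) = 63.75 / 1.261 = 50.56
Round up: n = 51.

51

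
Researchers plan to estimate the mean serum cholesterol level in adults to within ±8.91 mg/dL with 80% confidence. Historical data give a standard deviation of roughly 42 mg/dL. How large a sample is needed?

For a mean, the margin of error is E = z·σ/√n, so n = (zσ/E)².
At 80% confidence, z = 1.282.
n = (1.282 × 42 / 8.91)² = 36.52
Round up: n = 37.

n = 37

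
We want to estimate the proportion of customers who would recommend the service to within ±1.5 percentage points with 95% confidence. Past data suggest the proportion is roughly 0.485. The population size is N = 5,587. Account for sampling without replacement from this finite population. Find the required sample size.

For a proportion with margin E = 0.015 at 95% confidence, z = 1.960.
n = p̂(1−p̂)(z/E)² = 0.485 × 0.515 × (1.960/0.015)² = 4264.60 — call this n₀.
Finite-population correction with N = 5,587: n = n₀ / (1 + (n₀−1)/N) = 4264.60 / 1.763 = 2418.94
Round up: n = 2419.

2419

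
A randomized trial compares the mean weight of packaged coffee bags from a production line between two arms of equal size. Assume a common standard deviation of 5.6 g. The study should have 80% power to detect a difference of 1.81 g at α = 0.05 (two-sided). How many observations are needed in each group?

For two equal groups, n per group = 2·((z_{α/2} + z_β)·σ/δ)².
z_{α/2} = 1.960; z_β = 0.842 (power 80%).
n = 2 × (2.802 × 5.6 / 1.81)² = 2 × 75.15 = 150.30
Round up: n = 151 per group.

151 per group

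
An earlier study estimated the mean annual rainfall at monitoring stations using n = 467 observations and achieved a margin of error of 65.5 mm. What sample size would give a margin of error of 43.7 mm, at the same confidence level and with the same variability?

Margin of error scales as 1/√n, so n₂ = n₁·(E₁/E₂)².
n₂ = 467 × (65.5/43.7)² = 467 × 2.247 = 1049.35
Round up: n₂ = 1050.

1050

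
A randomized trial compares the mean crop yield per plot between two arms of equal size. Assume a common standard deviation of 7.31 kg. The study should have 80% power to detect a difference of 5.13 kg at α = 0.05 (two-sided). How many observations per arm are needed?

32 per group

For two equal groups, n per group = 2·((z_{α/2} + z_β)·σ/δ)².
z_{α/2} = 1.960; z_β = 0.842 (power 80%).
n = 2 × (2.802 × 7.31 / 5.13)² = 2 × 15.94 = 31.88
Round up: n = 32 per group.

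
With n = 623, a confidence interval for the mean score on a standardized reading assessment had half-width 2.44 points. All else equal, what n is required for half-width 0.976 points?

Margin of error scales as 1/√n, so n₂ = n₁·(E₁/E₂)².
n₂ = 623 × (2.44/0.976)² = 623 × 6.25 = 3893.75
Round up: n₂ = 3894.

3894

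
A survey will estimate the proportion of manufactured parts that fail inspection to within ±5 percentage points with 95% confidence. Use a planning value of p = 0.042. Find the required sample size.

62

For a proportion with margin E = 0.05 at 95% confidence, z = 1.960.
n = p̂(1−p̂)(z/E)² = 0.042 × 0.958 × (1.960/0.05)² = 61.83
Round up: n = 62.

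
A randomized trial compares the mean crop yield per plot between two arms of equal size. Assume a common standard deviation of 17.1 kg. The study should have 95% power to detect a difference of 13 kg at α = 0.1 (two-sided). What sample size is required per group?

38 per group

For two equal groups, n per group = 2·((z_{α/2} + z_β)·σ/δ)².
z_{α/2} = 1.645; z_β = 1.645 (power 95%).
n = 2 × (3.290 × 17.1 / 13)² = 2 × 18.73 = 37.46
Round up: n = 38 per group.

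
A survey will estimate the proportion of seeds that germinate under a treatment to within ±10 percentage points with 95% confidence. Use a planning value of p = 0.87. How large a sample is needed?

44

For a proportion with margin E = 0.1 at 95% confidence, z = 1.960.
n = p̂(1−p̂)(z/E)² = 0.87 × 0.13 × (1.960/0.1)² = 43.45
Round up: n = 44.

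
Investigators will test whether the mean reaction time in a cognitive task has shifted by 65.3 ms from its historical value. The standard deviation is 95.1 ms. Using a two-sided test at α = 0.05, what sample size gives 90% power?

n = 23

For a one-sample z-test, n = ((z_{α/2} + z_β)·σ/δ)².
z_{α/2} = 1.960 (two-sided α = 0.05); z_β = 1.282 (power 90% → β = 0.1).
n = (3.242 × 95.1 / 65.3)² = 22.29
Round up: n = 23.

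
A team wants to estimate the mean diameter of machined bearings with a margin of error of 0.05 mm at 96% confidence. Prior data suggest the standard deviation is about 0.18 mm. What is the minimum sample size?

For a mean, the margin of error is E = z·σ/√n, so n = (zσ/E)².
At 96% confidence, z = 2.054.
n = (2.054 × 0.18 / 0.05)² = 54.68
Round up: n = 55.

55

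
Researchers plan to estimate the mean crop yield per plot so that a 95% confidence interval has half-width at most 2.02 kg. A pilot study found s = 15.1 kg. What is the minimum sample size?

n = 215

For a mean, the margin of error is E = z·σ/√n, so n = (zσ/E)².
At 95% confidence, z = 1.960.
n = (1.960 × 15.1 / 2.02)² = 214.67
Round up: n = 215.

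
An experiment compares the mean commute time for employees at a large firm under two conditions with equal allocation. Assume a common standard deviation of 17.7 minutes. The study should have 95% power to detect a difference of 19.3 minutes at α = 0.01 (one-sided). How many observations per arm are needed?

For two equal groups, n per group = 2·((z_α + z_β)·σ/δ)².
z_α = 2.326; z_β = 1.645 (power 95%).
n = 2 × (3.971 × 17.7 / 19.3)² = 2 × 13.26 = 26.52
Round up: n = 27 per group.

27 per group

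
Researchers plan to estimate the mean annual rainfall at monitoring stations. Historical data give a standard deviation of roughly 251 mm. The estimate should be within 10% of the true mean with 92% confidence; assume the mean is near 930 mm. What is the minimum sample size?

23

For a mean, the margin of error is E = z·σ/√n, so n = (zσ/E)².
At 92% confidence, z = 1.751.
E = 10% of 930 = 93 mm.
n = (1.751 × 251 / 93)² = 22.33
Round up: n = 23.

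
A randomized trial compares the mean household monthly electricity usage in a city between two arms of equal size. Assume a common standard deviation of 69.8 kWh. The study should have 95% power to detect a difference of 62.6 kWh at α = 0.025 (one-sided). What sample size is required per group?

33 per group

For two equal groups, n per group = 2·((z_α + z_β)·σ/δ)².
z_α = 1.960; z_β = 1.645 (power 95%).
n = 2 × (3.605 × 69.8 / 62.6)² = 2 × 16.16 = 32.32
Round up: n = 33 per group.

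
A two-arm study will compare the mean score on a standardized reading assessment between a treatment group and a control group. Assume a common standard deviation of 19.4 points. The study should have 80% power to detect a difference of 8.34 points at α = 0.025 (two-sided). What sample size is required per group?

103 per group

For two equal groups, n per group = 2·((z_{α/2} + z_β)·σ/δ)².
z_{α/2} = 2.241; z_β = 0.842 (power 80%).
n = 2 × (3.083 × 19.4 / 8.34)² = 2 × 51.43 = 102.86
Round up: n = 103 per group.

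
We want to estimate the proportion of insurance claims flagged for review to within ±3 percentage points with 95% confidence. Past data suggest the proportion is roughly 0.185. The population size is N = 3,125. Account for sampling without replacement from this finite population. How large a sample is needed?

534

For a proportion with margin E = 0.03 at 95% confidence, z = 1.960.
n = p̂(1−p̂)(z/E)² = 0.185 × 0.815 × (1.960/0.03)² = 643.57 — call this n₀.
Finite-population correction with N = 3,125: n = n₀ / (1 + (n₀−1)/N) = 643.57 / 1.206 = 533.64
Round up: n = 534.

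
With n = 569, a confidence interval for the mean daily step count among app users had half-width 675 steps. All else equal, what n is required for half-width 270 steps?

Margin of error scales as 1/√n, so n₂ = n₁·(E₁/E₂)².
n₂ = 569 × (675/270)² = 569 × 6.25 = 3556.25
Round up: n₂ = 3557.

n = 3557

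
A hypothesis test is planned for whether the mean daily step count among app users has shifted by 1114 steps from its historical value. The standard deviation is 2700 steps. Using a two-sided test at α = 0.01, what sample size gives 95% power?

For a one-sample z-test, n = ((z_{α/2} + z_β)·σ/δ)².
z_{α/2} = 2.576 (two-sided α = 0.01); z_β = 1.645 (power 95% → β = 0.05).
n = (4.221 × 2700 / 1114)² = 104.66
Round up: n = 105.

105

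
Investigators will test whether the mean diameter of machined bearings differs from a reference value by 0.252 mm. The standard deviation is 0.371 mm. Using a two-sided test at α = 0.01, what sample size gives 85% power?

29

For a one-sample z-test, n = ((z_{α/2} + z_β)·σ/δ)².
z_{α/2} = 2.576 (two-sided α = 0.01); z_β = 1.036 (power 85% → β = 0.15).
n = (3.612 × 0.371 / 0.252)² = 28.28
Round up: n = 29.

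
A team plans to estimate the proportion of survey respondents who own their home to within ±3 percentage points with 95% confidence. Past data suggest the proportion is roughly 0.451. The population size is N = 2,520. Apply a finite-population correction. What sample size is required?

For a proportion with margin E = 0.03 at 95% confidence, z = 1.960.
n = p̂(1−p̂)(z/E)² = 0.451 × 0.549 × (1.960/0.03)² = 1056.86 — call this n₀.
Finite-population correction with N = 2,520: n = n₀ / (1 + (n₀−1)/N) = 1056.86 / 1.419 = 744.79
Round up: n = 745.

n = 745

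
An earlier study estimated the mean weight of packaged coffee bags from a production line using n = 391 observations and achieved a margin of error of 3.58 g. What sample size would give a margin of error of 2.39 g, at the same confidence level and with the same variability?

878

Margin of error scales as 1/√n, so n₂ = n₁·(E₁/E₂)².
n₂ = 391 × (3.58/2.39)² = 391 × 2.244 = 877.40
Round up: n₂ = 878.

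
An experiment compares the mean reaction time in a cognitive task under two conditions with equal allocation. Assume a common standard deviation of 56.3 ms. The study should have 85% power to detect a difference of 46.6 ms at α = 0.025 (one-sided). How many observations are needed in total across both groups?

54 total

For two equal groups, n per group = 2·((z_α + z_β)·σ/δ)².
z_α = 1.960; z_β = 1.036 (power 85%).
n = 2 × (2.996 × 56.3 / 46.6)² = 2 × 13.10 = 26.20
Round up: n = 27 per group.
Total across both groups: 2 × 27 = 54.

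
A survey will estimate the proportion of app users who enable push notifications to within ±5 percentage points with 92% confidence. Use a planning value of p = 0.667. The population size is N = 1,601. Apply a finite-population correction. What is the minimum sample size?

For a proportion with margin E = 0.05 at 92% confidence, z = 1.751.
n = p̂(1−p̂)(z/E)² = 0.667 × 0.333 × (1.751/0.05)² = 272.40 — call this n₀.
Finite-population correction with N = 1,601: n = n₀ / (1 + (n₀−1)/N) = 272.40 / 1.17 = 232.82
Round up: n = 233.

233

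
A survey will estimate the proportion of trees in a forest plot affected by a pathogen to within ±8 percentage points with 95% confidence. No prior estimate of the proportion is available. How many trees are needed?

151

For a proportion with margin E = 0.08 at 95% confidence, z = 1.960.
With no prior estimate, use p = 0.5, which maximizes p(1−p) at 0.25.
n = 0.25 × (z/E)² = 0.25 × (1.960/0.08)² = 150.06
Round up: n = 151.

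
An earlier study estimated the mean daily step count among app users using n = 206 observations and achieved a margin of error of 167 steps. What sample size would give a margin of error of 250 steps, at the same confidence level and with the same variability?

n = 92

Margin of error scales as 1/√n, so n₂ = n₁·(E₁/E₂)².
n₂ = 206 × (167/250)² = 206 × 0.4462 = 91.92
Round up: n₂ = 92.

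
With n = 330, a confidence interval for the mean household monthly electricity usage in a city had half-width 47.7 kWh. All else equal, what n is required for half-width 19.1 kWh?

n = 2059

Margin of error scales as 1/√n, so n₂ = n₁·(E₁/E₂)².
n₂ = 330 × (47.7/19.1)² = 330 × 6.237 = 2058.21
Round up: n₂ = 2059.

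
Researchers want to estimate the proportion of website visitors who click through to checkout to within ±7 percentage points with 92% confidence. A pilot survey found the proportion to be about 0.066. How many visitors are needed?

For a proportion with margin E = 0.07 at 92% confidence, z = 1.751.
n = p̂(1−p̂)(z/E)² = 0.066 × 0.934 × (1.751/0.07)² = 38.57
Round up: n = 39.

39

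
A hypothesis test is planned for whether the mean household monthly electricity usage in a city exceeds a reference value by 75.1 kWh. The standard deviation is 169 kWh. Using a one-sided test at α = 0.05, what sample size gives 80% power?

For a one-sample z-test, n = ((z_α + z_β)·σ/δ)².
z_α = 1.645 (one-sided α = 0.05); z_β = 0.842 (power 80% → β = 0.2).
n = (2.487 × 169 / 75.1)² = 31.32
Round up: n = 32.

n = 32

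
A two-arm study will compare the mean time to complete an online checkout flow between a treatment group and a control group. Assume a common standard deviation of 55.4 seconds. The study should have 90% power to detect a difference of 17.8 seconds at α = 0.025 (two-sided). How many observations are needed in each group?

241 per group

For two equal groups, n per group = 2·((z_{α/2} + z_β)·σ/δ)².
z_{α/2} = 2.241; z_β = 1.282 (power 90%).
n = 2 × (3.523 × 55.4 / 17.8)² = 2 × 120.23 = 240.46
Round up: n = 241 per group.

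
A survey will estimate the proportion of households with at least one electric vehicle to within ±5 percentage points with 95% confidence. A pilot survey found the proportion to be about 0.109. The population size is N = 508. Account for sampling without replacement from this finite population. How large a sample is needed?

116

For a proportion with margin E = 0.05 at 95% confidence, z = 1.960.
n = p̂(1−p̂)(z/E)² = 0.109 × 0.891 × (1.960/0.05)² = 149.24 — call this n₀.
Finite-population correction with N = 508: n = n₀ / (1 + (n₀−1)/N) = 149.24 / 1.292 = 115.51
Round up: n = 116.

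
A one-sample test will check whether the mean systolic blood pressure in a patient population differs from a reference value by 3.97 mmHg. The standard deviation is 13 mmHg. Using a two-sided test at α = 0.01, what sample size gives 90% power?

For a one-sample z-test, n = ((z_{α/2} + z_β)·σ/δ)².
z_{α/2} = 2.576 (two-sided α = 0.01); z_β = 1.282 (power 90% → β = 0.1).
n = (3.858 × 13 / 3.97)² = 159.60
Round up: n = 160.

160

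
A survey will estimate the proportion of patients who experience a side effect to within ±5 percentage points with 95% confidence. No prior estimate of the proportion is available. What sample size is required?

For a proportion with margin E = 0.05 at 95% confidence, z = 1.960.
With no prior estimate, use p = 0.5, which maximizes p(1−p) at 0.25.
n = 0.25 × (z/E)² = 0.25 × (1.960/0.05)² = 384.16
Round up: n = 385.

385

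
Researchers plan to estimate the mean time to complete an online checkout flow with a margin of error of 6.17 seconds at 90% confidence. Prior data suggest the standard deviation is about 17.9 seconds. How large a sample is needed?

23

For a mean, the margin of error is E = z·σ/√n, so n = (zσ/E)².
At 90% confidence, z = 1.645.
n = (1.645 × 17.9 / 6.17)² = 22.78
Round up: n = 23.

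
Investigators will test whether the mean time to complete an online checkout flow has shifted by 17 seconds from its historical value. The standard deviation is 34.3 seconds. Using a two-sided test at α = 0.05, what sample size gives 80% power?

For a one-sample z-test, n = ((z_{α/2} + z_β)·σ/δ)².
z_{α/2} = 1.960 (two-sided α = 0.05); z_β = 0.842 (power 80% → β = 0.2).
n = (2.802 × 34.3 / 17)² = 31.96
Round up: n = 32.

32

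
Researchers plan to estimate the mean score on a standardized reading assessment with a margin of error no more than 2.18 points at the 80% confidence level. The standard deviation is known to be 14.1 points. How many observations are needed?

For a mean, the margin of error is E = z·σ/√n, so n = (zσ/E)².
At 80% confidence, z = 1.282.
n = (1.282 × 14.1 / 2.18)² = 68.75
Round up: n = 69.

69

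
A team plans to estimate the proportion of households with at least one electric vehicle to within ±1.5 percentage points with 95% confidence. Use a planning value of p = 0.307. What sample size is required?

3633

For a proportion with margin E = 0.015 at 95% confidence, z = 1.960.
n = p̂(1−p̂)(z/E)² = 0.307 × 0.693 × (1.960/0.015)² = 3632.46
Round up: n = 3633.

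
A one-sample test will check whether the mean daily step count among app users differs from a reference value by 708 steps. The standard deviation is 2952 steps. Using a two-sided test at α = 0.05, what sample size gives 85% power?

157

For a one-sample z-test, n = ((z_{α/2} + z_β)·σ/δ)².
z_{α/2} = 1.960 (two-sided α = 0.05); z_β = 1.036 (power 85% → β = 0.15).
n = (2.996 × 2952 / 708)² = 156.04
Round up: n = 157.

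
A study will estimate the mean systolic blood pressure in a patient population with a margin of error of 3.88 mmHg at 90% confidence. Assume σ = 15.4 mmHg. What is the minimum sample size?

For a mean, the margin of error is E = z·σ/√n, so n = (zσ/E)².
At 90% confidence, z = 1.645.
n = (1.645 × 15.4 / 3.88)² = 42.63
Round up: n = 43.

n = 43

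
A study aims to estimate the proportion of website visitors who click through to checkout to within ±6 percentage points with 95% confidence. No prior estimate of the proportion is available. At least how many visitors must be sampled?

For a proportion with margin E = 0.06 at 95% confidence, z = 1.960.
With no prior estimate, use p = 0.5, which maximizes p(1−p) at 0.25.
n = 0.25 × (z/E)² = 0.25 × (1.960/0.06)² = 266.78
Round up: n = 267.

267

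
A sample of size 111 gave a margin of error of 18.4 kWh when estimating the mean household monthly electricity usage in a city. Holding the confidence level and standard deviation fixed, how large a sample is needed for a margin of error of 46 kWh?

Margin of error scales as 1/√n, so n₂ = n₁·(E₁/E₂)².
n₂ = 111 × (18.4/46)² = 111 × 0.16 = 17.76
Round up: n₂ = 18.

18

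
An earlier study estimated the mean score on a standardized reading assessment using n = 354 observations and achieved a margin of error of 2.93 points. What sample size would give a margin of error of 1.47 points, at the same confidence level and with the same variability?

1407

Margin of error scales as 1/√n, so n₂ = n₁·(E₁/E₂)².
n₂ = 354 × (2.93/1.47)² = 354 × 3.973 = 1406.44
Round up: n₂ = 1407.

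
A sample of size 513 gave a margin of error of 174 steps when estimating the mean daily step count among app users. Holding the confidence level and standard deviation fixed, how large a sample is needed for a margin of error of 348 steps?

Margin of error scales as 1/√n, so n₂ = n₁·(E₁/E₂)².
n₂ = 513 × (174/348)² = 513 × 0.25 = 128.25
Round up: n₂ = 129.

129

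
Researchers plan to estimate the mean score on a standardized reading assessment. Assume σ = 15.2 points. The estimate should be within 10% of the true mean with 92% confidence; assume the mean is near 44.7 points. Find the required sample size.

For a mean, the margin of error is E = z·σ/√n, so n = (zσ/E)².
At 92% confidence, z = 1.751.
E = 10% of 44.7 = 4.47 points.
n = (1.751 × 15.2 / 4.47)² = 35.45
Round up: n = 36.

36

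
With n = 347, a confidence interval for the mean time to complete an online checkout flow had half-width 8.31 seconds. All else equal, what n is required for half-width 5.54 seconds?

781

Margin of error scales as 1/√n, so n₂ = n₁·(E₁/E₂)².
n₂ = 347 × (8.31/5.54)² = 347 × 2.25 = 780.75
Round up: n₂ = 781.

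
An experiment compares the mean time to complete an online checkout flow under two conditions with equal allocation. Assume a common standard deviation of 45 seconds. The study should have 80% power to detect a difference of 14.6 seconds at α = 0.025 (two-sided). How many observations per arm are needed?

181 per group

For two equal groups, n per group = 2·((z_{α/2} + z_β)·σ/δ)².
z_{α/2} = 2.241; z_β = 0.842 (power 80%).
n = 2 × (3.083 × 45 / 14.6)² = 2 × 90.30 = 180.60
Round up: n = 181 per group.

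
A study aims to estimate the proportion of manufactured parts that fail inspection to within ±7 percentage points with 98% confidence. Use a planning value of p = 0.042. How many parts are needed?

45

For a proportion with margin E = 0.07 at 98% confidence, z = 2.326.
n = p̂(1−p̂)(z/E)² = 0.042 × 0.958 × (2.326/0.07)² = 44.43
Round up: n = 45.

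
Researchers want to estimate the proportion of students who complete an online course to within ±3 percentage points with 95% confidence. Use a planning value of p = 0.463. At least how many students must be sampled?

For a proportion with margin E = 0.03 at 95% confidence, z = 1.960.
n = p̂(1−p̂)(z/E)² = 0.463 × 0.537 × (1.960/0.03)² = 1061.27
Round up: n = 1062.

n = 1062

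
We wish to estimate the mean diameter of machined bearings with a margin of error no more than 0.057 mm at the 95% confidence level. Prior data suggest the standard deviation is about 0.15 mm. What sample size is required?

n = 27

For a mean, the margin of error is E = z·σ/√n, so n = (zσ/E)².
At 95% confidence, z = 1.960.
n = (1.960 × 0.15 / 0.057)² = 26.60
Round up: n = 27.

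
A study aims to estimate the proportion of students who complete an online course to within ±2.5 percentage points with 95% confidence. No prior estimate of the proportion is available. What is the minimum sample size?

For a proportion with margin E = 0.025 at 95% confidence, z = 1.960.
With no prior estimate, use p = 0.5, which maximizes p(1−p) at 0.25.
n = 0.25 × (z/E)² = 0.25 × (1.960/0.025)² = 1536.64
Round up: n = 1537.

1537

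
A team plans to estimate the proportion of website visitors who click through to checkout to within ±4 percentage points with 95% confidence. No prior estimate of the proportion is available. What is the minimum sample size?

601

For a proportion with margin E = 0.04 at 95% confidence, z = 1.960.
With no prior estimate, use p = 0.5, which maximizes p(1−p) at 0.25.
n = 0.25 × (z/E)² = 0.25 × (1.960/0.04)² = 600.25
Round up: n = 601.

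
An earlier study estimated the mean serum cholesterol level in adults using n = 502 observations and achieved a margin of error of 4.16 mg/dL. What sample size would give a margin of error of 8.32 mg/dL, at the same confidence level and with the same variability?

Margin of error scales as 1/√n, so n₂ = n₁·(E₁/E₂)².
n₂ = 502 × (4.16/8.32)² = 502 × 0.25 = 125.50
Round up: n₂ = 126.

126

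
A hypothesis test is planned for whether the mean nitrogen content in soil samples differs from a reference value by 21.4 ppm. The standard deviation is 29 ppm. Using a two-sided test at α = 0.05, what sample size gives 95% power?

For a one-sample z-test, n = ((z_{α/2} + z_β)·σ/δ)².
z_{α/2} = 1.960 (two-sided α = 0.05); z_β = 1.645 (power 95% → β = 0.05).
n = (3.605 × 29 / 21.4)² = 23.87
Round up: n = 24.

24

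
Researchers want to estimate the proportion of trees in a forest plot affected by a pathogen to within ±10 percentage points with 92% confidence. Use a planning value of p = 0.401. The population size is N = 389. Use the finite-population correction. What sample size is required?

For a proportion with margin E = 0.1 at 92% confidence, z = 1.751.
n = p̂(1−p̂)(z/E)² = 0.401 × 0.599 × (1.751/0.1)² = 73.65 — call this n₀.
Finite-population correction with N = 389: n = n₀ / (1 + (n₀−1)/N) = 73.65 / 1.187 = 62.05
Round up: n = 63.

63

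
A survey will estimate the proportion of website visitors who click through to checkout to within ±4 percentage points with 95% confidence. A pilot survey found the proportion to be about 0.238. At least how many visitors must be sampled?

For a proportion with margin E = 0.04 at 95% confidence, z = 1.960.
n = p̂(1−p̂)(z/E)² = 0.238 × 0.762 × (1.960/0.04)² = 435.44
Round up: n = 436.

436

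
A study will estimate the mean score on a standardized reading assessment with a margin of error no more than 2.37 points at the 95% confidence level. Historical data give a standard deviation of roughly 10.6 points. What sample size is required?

For a mean, the margin of error is E = z·σ/√n, so n = (zσ/E)².
At 95% confidence, z = 1.960.
n = (1.960 × 10.6 / 2.37)² = 76.85
Round up: n = 77.

n = 77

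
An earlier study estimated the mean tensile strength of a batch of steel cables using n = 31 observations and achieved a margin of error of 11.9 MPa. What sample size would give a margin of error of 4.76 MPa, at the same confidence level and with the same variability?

n = 194

Margin of error scales as 1/√n, so n₂ = n₁·(E₁/E₂)².
n₂ = 31 × (11.9/4.76)² = 31 × 6.25 = 193.75
Round up: n₂ = 194.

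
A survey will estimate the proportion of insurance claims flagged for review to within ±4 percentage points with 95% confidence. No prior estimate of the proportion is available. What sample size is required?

For a proportion with margin E = 0.04 at 95% confidence, z = 1.960.
With no prior estimate, use p = 0.5, which maximizes p(1−p) at 0.25.
n = 0.25 × (z/E)² = 0.25 × (1.960/0.04)² = 600.25
Round up: n = 601.

n = 601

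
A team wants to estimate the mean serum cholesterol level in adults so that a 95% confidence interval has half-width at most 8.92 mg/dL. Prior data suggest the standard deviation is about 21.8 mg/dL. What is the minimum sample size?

23

For a mean, the margin of error is E = z·σ/√n, so n = (zσ/E)².
At 95% confidence, z = 1.960.
n = (1.960 × 21.8 / 8.92)² = 22.95
Round up: n = 23.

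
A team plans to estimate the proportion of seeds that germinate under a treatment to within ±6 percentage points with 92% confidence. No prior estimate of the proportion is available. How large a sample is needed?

213

For a proportion with margin E = 0.06 at 92% confidence, z = 1.751.
With no prior estimate, use p = 0.5, which maximizes p(1−p) at 0.25.
n = 0.25 × (z/E)² = 0.25 × (1.751/0.06)² = 212.92
Round up: n = 213.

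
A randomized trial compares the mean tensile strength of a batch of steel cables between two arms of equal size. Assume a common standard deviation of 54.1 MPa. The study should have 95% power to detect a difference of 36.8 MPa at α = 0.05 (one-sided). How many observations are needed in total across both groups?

94 total

For two equal groups, n per group = 2·((z_α + z_β)·σ/δ)².
z_α = 1.645; z_β = 1.645 (power 95%).
n = 2 × (3.290 × 54.1 / 36.8)² = 2 × 23.39 = 46.78
Round up: n = 47 per group.
Total across both groups: 2 × 47 = 94.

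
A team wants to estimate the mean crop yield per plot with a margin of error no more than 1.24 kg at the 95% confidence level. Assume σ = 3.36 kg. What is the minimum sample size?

29

For a mean, the margin of error is E = z·σ/√n, so n = (zσ/E)².
At 95% confidence, z = 1.960.
n = (1.960 × 3.36 / 1.24)² = 28.21
Round up: n = 29.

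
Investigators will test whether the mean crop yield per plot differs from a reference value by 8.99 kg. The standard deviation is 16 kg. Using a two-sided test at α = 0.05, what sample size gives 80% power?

25

For a one-sample z-test, n = ((z_{α/2} + z_β)·σ/δ)².
z_{α/2} = 1.960 (two-sided α = 0.05); z_β = 0.842 (power 80% → β = 0.2).
n = (2.802 × 16 / 8.99)² = 24.87
Round up: n = 25.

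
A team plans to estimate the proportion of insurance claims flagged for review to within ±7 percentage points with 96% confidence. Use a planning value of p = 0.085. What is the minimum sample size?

For a proportion with margin E = 0.07 at 96% confidence, z = 2.054.
n = p̂(1−p̂)(z/E)² = 0.085 × 0.915 × (2.054/0.07)² = 66.96
Round up: n = 67.

67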